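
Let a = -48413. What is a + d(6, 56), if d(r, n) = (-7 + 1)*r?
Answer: -48449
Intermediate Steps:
d(r, n) = -6*r
a + d(6, 56) = -48413 - 6*6 = -48413 - 36 = -48449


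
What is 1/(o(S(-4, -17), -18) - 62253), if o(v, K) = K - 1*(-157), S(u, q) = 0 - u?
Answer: -1/62114 ≈ -1.6099e-5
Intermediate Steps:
S(u, q) = -u
o(v, K) = 157 + K (o(v, K) = K + 157 = 157 + K)
1/(o(S(-4, -17), -18) - 62253) = 1/((157 - 18) - 62253) = 1/(139 - 62253) = 1/(-62114) = -1/62114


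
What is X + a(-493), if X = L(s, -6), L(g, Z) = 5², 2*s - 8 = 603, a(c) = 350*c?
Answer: -172525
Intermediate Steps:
s = 611/2 (s = 4 + (½)*603 = 4 + 603/2 = 611/2 ≈ 305.50)
L(g, Z) = 25
X = 25
X + a(-493) = 25 + 350*(-493) = 25 - 172550 = -172525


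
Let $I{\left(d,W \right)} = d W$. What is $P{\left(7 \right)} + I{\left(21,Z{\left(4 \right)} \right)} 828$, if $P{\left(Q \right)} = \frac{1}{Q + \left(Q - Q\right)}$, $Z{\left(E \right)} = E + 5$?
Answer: $\frac{1095445}{7} \approx 1.5649 \cdot 10^{5}$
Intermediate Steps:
$Z{\left(E \right)} = 5 + E$
$I{\left(d,W \right)} = W d$
$P{\left(Q \right)} = \frac{1}{Q}$ ($P{\left(Q \right)} = \frac{1}{Q + 0} = \frac{1}{Q}$)
$P{\left(7 \right)} + I{\left(21,Z{\left(4 \right)} \right)} 828 = \frac{1}{7} + \left(5 + 4\right) 21 \cdot 828 = \frac{1}{7} + 9 \cdot 21 \cdot 828 = \frac{1}{7} + 189 \cdot 828 = \frac{1}{7} + 156492 = \frac{1095445}{7}$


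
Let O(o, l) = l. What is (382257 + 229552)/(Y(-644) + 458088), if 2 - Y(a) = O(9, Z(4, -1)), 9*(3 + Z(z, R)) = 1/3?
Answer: 1501713/1124410 ≈ 1.3356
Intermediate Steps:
Z(z, R) = -80/27 (Z(z, R) = -3 + (1/9)/3 = -3 + (1/9)*(1/3) = -3 + 1/27 = -80/27)
Y(a) = 134/27 (Y(a) = 2 - 1*(-80/27) = 2 + 80/27 = 134/27)
(382257 + 229552)/(Y(-644) + 458088) = (382257 + 229552)/(134/27 + 458088) = 611809/(12368510/27) = 611809*(27/12368510) = 1501713/1124410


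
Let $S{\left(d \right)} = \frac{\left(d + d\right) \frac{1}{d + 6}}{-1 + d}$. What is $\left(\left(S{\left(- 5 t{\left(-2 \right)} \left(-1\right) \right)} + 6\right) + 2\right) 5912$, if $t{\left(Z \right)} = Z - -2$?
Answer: $47296$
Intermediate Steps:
$t{\left(Z \right)} = 2 + Z$ ($t{\left(Z \right)} = Z + 2 = 2 + Z$)
$S{\left(d \right)} = \frac{2 d}{\left(-1 + d\right) \left(6 + d\right)}$ ($S{\left(d \right)} = \frac{2 d \frac{1}{6 + d}}{-1 + d} = \frac{2 d}{\left(-1 + d\right) \left(6 + d\right)}$)
$\left(\left(S{\left(- 5 t{\left(-2 \right)} \left(-1\right) \right)} + 6\right) + 2\right) 5912 = \left(\left(\frac{2 - 5 \left(2 - 2\right) \left(-1\right)}{-6 + \left(- 5 \left(2 - 2\right) \left(-1\right)\right)^{2} + 5 - 5 \left(2 - 2\right) \left(-1\right)} + 6\right) + 2\right) 5912 = \left(\left(\frac{2 \left(-5\right) 0 \left(-1\right)}{-6 + \left(\left(-5\right) 0 \left(-1\right)\right)^{2} + 5 \left(-5\right) 0 \left(-1\right)} + 6\right) + 2\right) 5912 = \left(\left(\frac{2 \cdot 0 \left(-1\right)}{-6 + \left(0 \left(-1\right)\right)^{2} + 5 \cdot 0 \left(-1\right)} + 6\right) + 2\right) 5912 = \left(\left(2 \cdot 0 \frac{1}{-6 + 0^{2} + 5 \cdot 0} + 6\right) + 2\right) 5912 = \left(\left(2 \cdot 0 \frac{1}{-6 + 0 + 0} + 6\right) + 2\right) 5912 = \left(\left(2 \cdot 0 \frac{1}{-6} + 6\right) + 2\right) 5912 = \left(\left(2 \cdot 0 \left(- \frac{1}{6}\right) + 6\right) + 2\right) 5912 = \left(\left(0 + 6\right) + 2\right) 5912 = \left(6 + 2\right) 5912 = 8 \cdot 5912 = 47296$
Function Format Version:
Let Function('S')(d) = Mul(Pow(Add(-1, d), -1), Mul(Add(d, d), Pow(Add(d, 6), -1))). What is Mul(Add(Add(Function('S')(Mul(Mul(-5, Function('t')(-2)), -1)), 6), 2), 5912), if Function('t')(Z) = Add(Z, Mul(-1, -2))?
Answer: 47296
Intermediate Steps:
Function('t')(Z) = Add(2, Z) (Function('t')(Z) = Add(Z, 2) = Add(2, Z))
Function('S')(d) = Mul(2, d, Pow(Add(-1, d), -1), Pow(Add(6, d), -1)) (Function('S')(d) = Mul(Pow(Add(-1, d), -1), Mul(Mul(2, d), Pow(Add(6, d), -1))) = Mul(Pow(Add(-1, d), -1), Mul(2, d, Pow(Add(6, d), -1))) = Mul(2, d, Pow(Add(-1, d), -1), Pow(Add(6, d), -1)))
Mul(Add(Add(Function('S')(Mul(Mul(-5, Function('t')(-2)), -1)), 6), 2), 5912) = Mul(Add(Add(Mul(2, Mul(Mul(-5, Add(2, -2)), -1), Pow(Add(-6, Pow(Mul(Mul(-5, Add(2, -2)), -1), 2), Mul(5, Mul(Mul(-5, Add(2, -2)), -1))), -1)), 6), 2), 5912) = Mul(Add(Add(Mul(2, Mul(Mul(-5, 0), -1), Pow(Add(-6, Pow(Mul(Mul(-5, 0), -1), 2), Mul(5, Mul(Mul(-5, 0), -1))), -1)), 6), 2), 5912) = Mul(Add(Add(Mul(2, Mul(0, -1), Pow(Add(-6, Pow(Mul(0, -1), 2), Mul(5, Mul(0, -1))), -1)), 6), 2), 5912) = Mul(Add(Add(Mul(2, 0, Pow(Add(-6, Pow(0, 2), Mul(5, 0)), -1)), 6), 2), 5912) = Mul(Add(Add(Mul(2, 0, Pow(Add(-6, 0, 0), -1)), 6), 2), 5912) = Mul(Add(Add(Mul(2, 0, Pow(-6, -1)), 6), 2), 5912) = Mul(Add(Add(Mul(2, 0, Rational(-1, 6)), 6), 2), 5912) = Mul(Add(Add(0, 6), 2), 5912) = Mul(Add(6, 2), 5912) = Mul(8, 5912) = 47296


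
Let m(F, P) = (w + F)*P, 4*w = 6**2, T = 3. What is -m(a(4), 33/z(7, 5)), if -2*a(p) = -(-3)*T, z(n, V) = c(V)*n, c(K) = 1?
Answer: -297/14 ≈ -21.214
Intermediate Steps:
z(n, V) = n (z(n, V) = 1*n = n)
a(p) = -9/2 (a(p) = -(-1)*(-3*3)/2 = -(-1)*(-9)/2 = -1/2*9 = -9/2)
w = 9 (w = (1/4)*6**2 = (1/4)*36 = 9)
m(F, P) = P*(9 + F) (m(F, P) = (9 + F)*P = P*(9 + F))
-m(a(4), 33/z(7, 5)) = -33/7*(9 - 9/2) = -33*(1/7)*9/2 = -33*9/(7*2) = -1*297/14 = -297/14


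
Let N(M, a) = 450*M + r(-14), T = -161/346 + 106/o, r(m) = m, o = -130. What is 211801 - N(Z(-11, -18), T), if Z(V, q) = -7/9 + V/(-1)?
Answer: 207215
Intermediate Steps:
Z(V, q) = -7/9 - V (Z(V, q) = -7*1/9 + V*(-1) = -7/9 - V)
T = -28803/22490 (T = -161/346 + 106/(-130) = -161*1/346 + 106*(-1/130) = -161/346 - 53/65 = -28803/22490 ≈ -1.2807)
N(M, a) = -14 + 450*M (N(M, a) = 450*M - 14 = -14 + 450*M)
211801 - N(Z(-11, -18), T) = 211801 - (-14 + 450*(-7/9 - 1*(-11))) = 211801 - (-14 + 450*(-7/9 + 11)) = 211801 - (-14 + 450*(92/9)) = 211801 - (-14 + 4600) = 211801 - 1*4586 = 211801 - 4586 = 207215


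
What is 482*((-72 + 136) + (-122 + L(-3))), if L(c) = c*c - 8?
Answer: -27474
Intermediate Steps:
L(c) = -8 + c² (L(c) = c² - 8 = -8 + c²)
482*((-72 + 136) + (-122 + L(-3))) = 482*((-72 + 136) + (-122 + (-8 + (-3)²))) = 482*(64 + (-122 + (-8 + 9))) = 482*(64 + (-122 + 1)) = 482*(64 - 121) = 482*(-57) = -27474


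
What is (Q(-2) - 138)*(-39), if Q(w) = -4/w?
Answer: 5304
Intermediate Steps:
(Q(-2) - 138)*(-39) = (-4/(-2) - 138)*(-39) = (-4*(-½) - 138)*(-39) = (2 - 138)*(-39) = -136*(-39) = 5304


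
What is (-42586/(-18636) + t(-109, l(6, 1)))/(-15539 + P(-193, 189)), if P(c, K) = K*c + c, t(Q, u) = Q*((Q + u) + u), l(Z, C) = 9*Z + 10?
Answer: 19276285/486483462 ≈ 0.039624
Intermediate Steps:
l(Z, C) = 10 + 9*Z
t(Q, u) = Q*(Q + 2*u)
P(c, K) = c + K*c
(-42586/(-18636) + t(-109, l(6, 1)))/(-15539 + P(-193, 189)) = (-42586/(-18636) - 109*(-109 + 2*(10 + 9*6)))/(-15539 - 193*(1 + 189)) = (-42586*(-1/18636) - 109*(-109 + 2*(10 + 54)))/(-15539 - 193*190) = (21293/9318 - 109*(-109 + 2*64))/(-15539 - 36670) = (21293/9318 - 109*(-109 + 128))/(-52209) = (21293/9318 - 109*19)*(-1/52209) = (21293/9318 - 2071)*(-1/52209) = -19276285/9318*(-1/52209) = 19276285/486483462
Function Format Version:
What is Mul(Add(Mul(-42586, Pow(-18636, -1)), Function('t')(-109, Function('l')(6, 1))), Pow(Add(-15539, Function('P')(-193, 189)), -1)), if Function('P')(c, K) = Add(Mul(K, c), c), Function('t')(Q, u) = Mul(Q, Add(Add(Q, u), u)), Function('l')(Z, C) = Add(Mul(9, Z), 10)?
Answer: Rational(19276285, 486483462) ≈ 0.039624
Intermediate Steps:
Function('l')(Z, C) = Add(10, Mul(9, Z))
Function('t')(Q, u) = Mul(Q, Add(Q, Mul(2, u)))
Function('P')(c, K) = Add(c, Mul(K, c))
Mul(Add(Mul(-42586, Pow(-18636, -1)), Function('t')(-109, Function('l')(6, 1))), Pow(Add(-15539, Function('P')(-193, 189)), -1)) = Mul(Add(Mul(-42586, Pow(-18636, -1)), Mul(-109, Add(-109, Mul(2, Add(10, Mul(9, 6)))))), Pow(Add(-15539, Mul(-193, Add(1, 189))), -1)) = Mul(Add(Mul(-42586, Rational(-1, 18636)), Mul(-109, Add(-109, Mul(2, Add(10, 54))))), Pow(Add(-15539, Mul(-193, 190)), -1)) = Mul(Add(Rational(21293, 9318), Mul(-109, Add(-109, Mul(2, 64)))), Pow(Add(-15539, -36670), -1)) = Mul(Add(Rational(21293, 9318), Mul(-109, Add(-109, 128))), Pow(-52209, -1)) = Mul(Add(Rational(21293, 9318), Mul(-109, 19)), Rational(-1, 52209)) = Mul(Add(Rational(21293, 9318), -2071), Rational(-1, 52209)) = Mul(Rational(-19276285, 9318), Rational(-1, 52209)) = Rational(19276285, 486483462)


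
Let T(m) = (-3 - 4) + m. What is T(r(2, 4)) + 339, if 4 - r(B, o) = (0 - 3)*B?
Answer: 342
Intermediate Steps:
r(B, o) = 4 + 3*B (r(B, o) = 4 - (0 - 3)*B = 4 - (-3)*B = 4 + 3*B)
T(m) = -7 + m
T(r(2, 4)) + 339 = (-7 + (4 + 3*2)) + 339 = (-7 + (4 + 6)) + 339 = (-7 + 10) + 339 = 3 + 339 = 342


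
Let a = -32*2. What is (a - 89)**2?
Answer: 23409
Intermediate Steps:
a = -64 (a = -8*8 = -64)
(a - 89)**2 = (-64 - 89)**2 = (-153)**2 = 23409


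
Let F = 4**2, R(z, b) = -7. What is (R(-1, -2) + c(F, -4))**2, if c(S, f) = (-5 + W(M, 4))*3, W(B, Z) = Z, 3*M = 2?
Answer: 100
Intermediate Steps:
M = 2/3 (M = (1/3)*2 = 2/3 ≈ 0.66667)
F = 16
c(S, f) = -3 (c(S, f) = (-5 + 4)*3 = -1*3 = -3)
(R(-1, -2) + c(F, -4))**2 = (-7 - 3)**2 = (-10)**2 = 100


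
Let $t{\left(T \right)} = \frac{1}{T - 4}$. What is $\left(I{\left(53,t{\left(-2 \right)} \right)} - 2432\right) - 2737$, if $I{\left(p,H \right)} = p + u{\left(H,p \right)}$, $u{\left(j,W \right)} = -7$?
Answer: $-5123$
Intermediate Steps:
$t{\left(T \right)} = \frac{1}{-4 + T}$
$I{\left(p,H \right)} = -7 + p$ ($I{\left(p,H \right)} = p - 7 = -7 + p$)
$\left(I{\left(53,t{\left(-2 \right)} \right)} - 2432\right) - 2737 = \left(\left(-7 + 53\right) - 2432\right) - 2737 = \left(46 - 2432\right) - 2737 = -2386 - 2737 = -5123$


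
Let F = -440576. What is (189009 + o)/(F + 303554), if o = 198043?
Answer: -193526/68511 ≈ -2.8247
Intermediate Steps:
(189009 + o)/(F + 303554) = (189009 + 198043)/(-440576 + 303554) = 387052/(-137022) = 387052*(-1/137022) = -193526/68511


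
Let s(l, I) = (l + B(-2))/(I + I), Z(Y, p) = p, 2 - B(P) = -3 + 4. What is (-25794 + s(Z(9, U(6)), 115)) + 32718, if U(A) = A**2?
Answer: 1592557/230 ≈ 6924.2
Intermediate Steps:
B(P) = 1 (B(P) = 2 - (-3 + 4) = 2 - 1*1 = 2 - 1 = 1)
s(l, I) = (1 + l)/(2*I) (s(l, I) = (l + 1)/(I + I) = (1 + l)/((2*I)) = (1 + l)*(1/(2*I)) = (1 + l)/(2*I))
(-25794 + s(Z(9, U(6)), 115)) + 32718 = (-25794 + (1/2)*(1 + 6**2)/115) + 32718 = (-25794 + (1/2)*(1/115)*(1 + 36)) + 32718 = (-25794 + (1/2)*(1/115)*37) + 32718 = (-25794 + 37/230) + 32718 = -5932583/230 + 32718 = 1592557/230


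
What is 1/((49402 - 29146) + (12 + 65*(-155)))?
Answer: 1/10193 ≈ 9.8107e-5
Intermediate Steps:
1/((49402 - 29146) + (12 + 65*(-155))) = 1/(20256 + (12 - 10075)) = 1/(20256 - 10063) = 1/10193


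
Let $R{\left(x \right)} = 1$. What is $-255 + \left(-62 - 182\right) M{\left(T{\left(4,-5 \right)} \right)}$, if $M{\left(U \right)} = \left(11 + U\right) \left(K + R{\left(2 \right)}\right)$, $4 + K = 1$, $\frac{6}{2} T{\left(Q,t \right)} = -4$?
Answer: $\frac{13387}{3} \approx 4462.3$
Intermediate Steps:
$T{\left(Q,t \right)} = - \frac{4}{3}$ ($T{\left(Q,t \right)} = \frac{1}{3} \left(-4\right) = - \frac{4}{3}$)
$K = -3$ ($K = -4 + 1 = -3$)
$M{\left(U \right)} = -22 - 2 U$ ($M{\left(U \right)} = \left(11 + U\right) \left(-3 + 1\right) = \left(11 + U\right) \left(-2\right) = -22 - 2 U$)
$-255 + \left(-62 - 182\right) M{\left(T{\left(4,-5 \right)} \right)} = -255 + \left(-62 - 182\right) \left(-22 - - \frac{8}{3}\right) = -255 + \left(-62 - 182\right) \left(-22 + \frac{8}{3}\right) = -255 - - \frac{14152}{3} = -255 + \frac{14152}{3} = \frac{13387}{3}$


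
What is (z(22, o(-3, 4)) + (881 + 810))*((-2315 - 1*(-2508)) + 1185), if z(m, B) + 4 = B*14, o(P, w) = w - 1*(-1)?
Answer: 2421146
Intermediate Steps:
o(P, w) = 1 + w (o(P, w) = w + 1 = 1 + w)
z(m, B) = -4 + 14*B (z(m, B) = -4 + B*14 = -4 + 14*B)
(z(22, o(-3, 4)) + (881 + 810))*((-2315 - 1*(-2508)) + 1185) = ((-4 + 14*(1 + 4)) + (881 + 810))*((-2315 - 1*(-2508)) + 1185) = ((-4 + 14*5) + 1691)*((-2315 + 2508) + 1185) = ((-4 + 70) + 1691)*(193 + 1185) = (66 + 1691)*1378 = 1757*1378 = 2421146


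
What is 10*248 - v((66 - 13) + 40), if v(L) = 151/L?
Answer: 230489/93 ≈ 2478.4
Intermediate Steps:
10*248 - v((66 - 13) + 40) = 10*248 - 151/((66 - 13) + 40) = 2480 - 151/(53 + 40) = 2480 - 151/93 = 230489/93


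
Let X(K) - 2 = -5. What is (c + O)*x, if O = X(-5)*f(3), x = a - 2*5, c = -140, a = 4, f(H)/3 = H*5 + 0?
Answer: 1650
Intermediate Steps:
f(H) = 15*H (f(H) = 3*(H*5 + 0) = 3*(5*H + 0) = 3*(5*H) = 15*H)
X(K) = -3 (X(K) = 2 - 5 = -3)
x = -6 (x = 4 - 2*5 = 4 - 10 = -6)
O = -135 (O = -45*3 = -3*45 = -135)
(c + O)*x = (-140 - 135)*(-6) = -275*(-6) = 1650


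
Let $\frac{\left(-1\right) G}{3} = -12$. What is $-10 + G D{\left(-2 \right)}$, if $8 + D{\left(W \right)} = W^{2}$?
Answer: $-154$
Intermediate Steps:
$G = 36$ ($G = \left(-3\right) \left(-12\right) = 36$)
$D{\left(W \right)} = -8 + W^{2}$
$-10 + G D{\left(-2 \right)} = -10 + 36 \left(-8 + \left(-2\right)^{2}\right) = -10 + 36 \left(-8 + 4\right) = -10 + 36 \left(-4\right) = -10 - 144 = -154$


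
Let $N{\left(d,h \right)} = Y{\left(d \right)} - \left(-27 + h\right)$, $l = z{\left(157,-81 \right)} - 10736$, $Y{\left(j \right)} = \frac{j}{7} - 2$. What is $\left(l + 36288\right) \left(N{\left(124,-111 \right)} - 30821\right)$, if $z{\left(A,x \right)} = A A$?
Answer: $- \frac{10776698871}{7} \approx -1.5395 \cdot 10^{9}$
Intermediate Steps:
$z{\left(A,x \right)} = A^{2}$
$Y{\left(j \right)} = -2 + \frac{j}{7}$ ($Y{\left(j \right)} = \frac{j}{7} - 2 = -2 + \frac{j}{7}$)
$l = 13913$ ($l = 157^{2} - 10736 = 24649 - 10736 = 13913$)
$N{\left(d,h \right)} = 25 - h + \frac{d}{7}$ ($N{\left(d,h \right)} = \left(-2 + \frac{d}{7}\right) - \left(-27 + h\right) = 25 - h + \frac{d}{7}$)
$\left(l + 36288\right) \left(N{\left(124,-111 \right)} - 30821\right) = \left(13913 + 36288\right) \left(\left(25 - -111 + \frac{1}{7} \cdot 124\right) - 30821\right) = 50201 \left(\left(25 + 111 + \frac{124}{7}\right) - 30821\right) = 50201 \left(\frac{1076}{7} - 30821\right) = 50201 \left(- \frac{214671}{7}\right) = - \frac{10776698871}{7}$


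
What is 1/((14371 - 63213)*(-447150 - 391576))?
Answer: 1/40965055292 ≈ 2.4411e-11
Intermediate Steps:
1/((14371 - 63213)*(-447150 - 391576)) = 1/(-48842*(-838726)) = 1/40965055292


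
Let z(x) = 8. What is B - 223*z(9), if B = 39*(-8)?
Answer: -2096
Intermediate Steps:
B = -312
B - 223*z(9) = -312 - 223*8 = -312 - 1784 = -2096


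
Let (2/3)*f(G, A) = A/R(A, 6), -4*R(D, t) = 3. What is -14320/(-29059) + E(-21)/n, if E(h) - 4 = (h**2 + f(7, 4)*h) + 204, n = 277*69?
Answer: 297439363/555404667 ≈ 0.53554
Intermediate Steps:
R(D, t) = -3/4 (R(D, t) = -1/4*3 = -3/4)
f(G, A) = -2*A (f(G, A) = 3*(A/(-3/4))/2 = 3*(A*(-4/3))/2 = 3*(-4*A/3)/2 = -2*A)
n = 19113
E(h) = 208 + h**2 - 8*h (E(h) = 4 + ((h**2 + (-2*4)*h) + 204) = 4 + ((h**2 - 8*h) + 204) = 4 + (204 + h**2 - 8*h) = 208 + h**2 - 8*h)
-14320/(-29059) + E(-21)/n = -14320/(-29059) + (208 + (-21)**2 - 8*(-21))/19113 = -14320*(-1/29059) + (208 + 441 + 168)*(1/19113) = 14320/29059 + 817*(1/19113) = 14320/29059 + 817/19113 = 297439363/555404667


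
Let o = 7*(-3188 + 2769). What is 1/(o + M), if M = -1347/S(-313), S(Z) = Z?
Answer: -313/916682 ≈ -0.00034145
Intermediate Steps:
o = -2933 (o = 7*(-419) = -2933)
M = 1347/313 (M = -1347/(-313) = -1347*(-1/313) = 1347/313 ≈ 4.3035)
1/(o + M) = 1/(-2933 + 1347/313) = 1/(-916682/313) = -313/916682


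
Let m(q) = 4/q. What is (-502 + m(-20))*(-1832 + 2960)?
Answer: -2832408/5 ≈ -5.6648e+5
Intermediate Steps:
(-502 + m(-20))*(-1832 + 2960) = (-502 + 4/(-20))*(-1832 + 2960) = (-502 + 4*(-1/20))*1128 = (-502 - ⅕)*1128 = -2511/5*1128 = -2832408/5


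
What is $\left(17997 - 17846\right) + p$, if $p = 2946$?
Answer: $3097$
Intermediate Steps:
$\left(17997 - 17846\right) + p = \left(17997 - 17846\right) + 2946 = 151 + 2946 = 3097$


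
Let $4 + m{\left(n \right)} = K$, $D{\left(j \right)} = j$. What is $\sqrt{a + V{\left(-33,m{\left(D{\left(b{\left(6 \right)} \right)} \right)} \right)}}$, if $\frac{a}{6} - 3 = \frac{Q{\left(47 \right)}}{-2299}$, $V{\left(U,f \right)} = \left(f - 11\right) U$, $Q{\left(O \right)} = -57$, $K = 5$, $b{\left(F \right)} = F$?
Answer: $\frac{\sqrt{42126}}{11} \approx 18.659$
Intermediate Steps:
$m{\left(n \right)} = 1$ ($m{\left(n \right)} = -4 + 5 = 1$)
$V{\left(U,f \right)} = U \left(-11 + f\right)$ ($V{\left(U,f \right)} = \left(-11 + f\right) U = U \left(-11 + f\right)$)
$a = \frac{2196}{121}$ ($a = 18 + 6 \left(- \frac{57}{-2299}\right) = 18 + 6 \left(\left(-57\right) \left(- \frac{1}{2299}\right)\right) = 18 + 6 \cdot \frac{3}{121} = 18 + \frac{18}{121} = \frac{2196}{121} \approx 18.149$)
$\sqrt{a + V{\left(-33,m{\left(D{\left(b{\left(6 \right)} \right)} \right)} \right)}} = \sqrt{\frac{2196}{121} - 33 \left(-11 + 1\right)} = \sqrt{\frac{2196}{121} - -330} = \sqrt{\frac{2196}{121} + 330} = \sqrt{\frac{42126}{121}} = \frac{\sqrt{42126}}{11}$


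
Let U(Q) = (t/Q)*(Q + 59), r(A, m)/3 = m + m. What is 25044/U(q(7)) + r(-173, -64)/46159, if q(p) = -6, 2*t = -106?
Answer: 6934957320/129660631 ≈ 53.485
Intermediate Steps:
t = -53 (t = (½)*(-106) = -53)
r(A, m) = 6*m (r(A, m) = 3*(m + m) = 3*(2*m) = 6*m)
U(Q) = -53*(59 + Q)/Q (U(Q) = (-53/Q)*(Q + 59) = (-53/Q)*(59 + Q) = -53*(59 + Q)/Q)
25044/U(q(7)) + r(-173, -64)/46159 = 25044/(-53 - 3127/(-6)) + (6*(-64))/46159 = 25044/(-53 - 3127*(-⅙)) - 384*1/46159 = 25044/(-53 + 3127/6) - 384/46159 = 25044/(2809/6) - 384/46159 = 25044*(6/2809) - 384/46159 = 150264/2809 - 384/46159 = 6934957320/129660631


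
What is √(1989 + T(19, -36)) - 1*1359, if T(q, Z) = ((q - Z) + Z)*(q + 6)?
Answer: -1359 + 4*√154 ≈ -1309.4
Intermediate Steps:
T(q, Z) = q*(6 + q)
√(1989 + T(19, -36)) - 1*1359 = √(1989 + 19*(6 + 19)) - 1*1359 = √(1989 + 19*25) - 1359 = √(1989 + 475) - 1359 = √2464 - 1359 = 4*√154 - 1359 = -1359 + 4*√154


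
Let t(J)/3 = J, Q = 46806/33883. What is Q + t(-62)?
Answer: -6255432/33883 ≈ -184.62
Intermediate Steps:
Q = 46806/33883 (Q = 46806*(1/33883) = 46806/33883 ≈ 1.3814)
t(J) = 3*J
Q + t(-62) = 46806/33883 + 3*(-62) = 46806/33883 - 186 = -6255432/33883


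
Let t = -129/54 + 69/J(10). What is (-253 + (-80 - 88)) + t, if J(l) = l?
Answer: -18742/45 ≈ -416.49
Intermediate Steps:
t = 203/45 (t = -129/54 + 69/10 = -129*1/54 + 69*(⅒) = -43/18 + 69/10 = 203/45 ≈ 4.5111)
(-253 + (-80 - 88)) + t = (-253 + (-80 - 88)) + 203/45 = (-253 - 168) + 203/45 = -421 + 203/45 = -18742/45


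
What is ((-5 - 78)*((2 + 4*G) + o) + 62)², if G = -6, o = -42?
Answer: 28879876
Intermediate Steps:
((-5 - 78)*((2 + 4*G) + o) + 62)² = ((-5 - 78)*((2 + 4*(-6)) - 42) + 62)² = (-83*((2 - 24) - 42) + 62)² = (-83*(-22 - 42) + 62)² = (-83*(-64) + 62)² = (5312 + 62)² = 5374² = 28879876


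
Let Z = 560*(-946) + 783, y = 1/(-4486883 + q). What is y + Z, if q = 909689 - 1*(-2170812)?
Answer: -743943731215/1406382 ≈ -5.2898e+5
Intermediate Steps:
q = 3080501 (q = 909689 + 2170812 = 3080501)
y = -1/1406382 (y = 1/(-4486883 + 3080501) = 1/(-1406382) = -1/1406382 ≈ -7.1104e-7)
Z = -528977 (Z = -529760 + 783 = -528977)
y + Z = -1/1406382 - 528977 = -743943731215/1406382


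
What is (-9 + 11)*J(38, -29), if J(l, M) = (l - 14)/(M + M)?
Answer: -24/29 ≈ -0.82759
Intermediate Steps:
J(l, M) = (-14 + l)/(2*M) (J(l, M) = (-14 + l)/((2*M)) = (-14 + l)*(1/(2*M)) = (-14 + l)/(2*M))
(-9 + 11)*J(38, -29) = (-9 + 11)*((½)*(-14 + 38)/(-29)) = 2*((½)*(-1/29)*24) = 2*(-12/29) = -24/29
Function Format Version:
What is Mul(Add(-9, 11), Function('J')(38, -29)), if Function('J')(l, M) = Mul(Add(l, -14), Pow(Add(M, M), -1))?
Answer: Rational(-24, 29) ≈ -0.82759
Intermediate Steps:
Function('J')(l, M) = Mul(Rational(1, 2), Pow(M, -1), Add(-14, l)) (Function('J')(l, M) = Mul(Add(-14, l), Pow(Mul(2, M), -1)) = Mul(Add(-14, l), Mul(Rational(1, 2), Pow(M, -1))) = Mul(Rational(1, 2), Pow(M, -1), Add(-14, l)))
Mul(Add(-9, 11), Function('J')(38, -29)) = Mul(Add(-9, 11), Mul(Rational(1, 2), Pow(-29, -1), Add(-14, 38))) = Mul(2, Mul(Rational(1, 2), Rational(-1, 29), 24)) = Mul(2, Rational(-12, 29)) = Rational(-24, 29)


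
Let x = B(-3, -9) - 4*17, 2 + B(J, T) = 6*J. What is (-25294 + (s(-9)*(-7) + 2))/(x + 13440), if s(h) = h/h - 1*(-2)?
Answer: -25313/13352 ≈ -1.8958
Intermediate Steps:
B(J, T) = -2 + 6*J
s(h) = 3 (s(h) = 1 + 2 = 3)
x = -88 (x = (-2 + 6*(-3)) - 4*17 = (-2 - 18) - 68 = -20 - 68 = -88)
(-25294 + (s(-9)*(-7) + 2))/(x + 13440) = (-25294 + (3*(-7) + 2))/(-88 + 13440) = (-25294 + (-21 + 2))/13352 = (-25294 - 19)*(1/13352) = -25313*1/13352 = -25313/13352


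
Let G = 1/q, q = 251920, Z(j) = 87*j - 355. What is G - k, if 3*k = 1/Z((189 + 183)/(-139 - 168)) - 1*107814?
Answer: 3839109999348607/106825920240 ≈ 35938.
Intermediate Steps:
Z(j) = -355 + 87*j
G = 1/251920 ≈ 3.9695e-6
k = -15239401393/424047 (k = (1/(-355 + 87*((189 + 183)/(-139 - 168))) - 1*107814)/3 = (1/(-355 + 87*(372/(-307))) - 107814)/3 = (1/(-355 + 87*(372*(-1/307))) - 107814)/3 = (1/(-355 + 87*(-372/307)) - 107814)/3 = (1/(-355 - 32364/307) - 107814)/3 = (1/(-141349/307) - 107814)/3 = (-307/141349 - 107814)/3 = (⅓)*(-15239401393/141349) = -15239401393/424047 ≈ -35938.)
G - k = 1/251920 - 1*(-15239401393/424047) = 1/251920 + 15239401393/424047 = 3839109999348607/106825920240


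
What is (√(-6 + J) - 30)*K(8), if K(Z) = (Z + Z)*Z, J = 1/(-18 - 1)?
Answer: -3840 + 128*I*√2185/19 ≈ -3840.0 + 314.91*I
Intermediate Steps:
J = -1/19 (J = 1/(-19) = -1/19 ≈ -0.052632)
K(Z) = 2*Z² (K(Z) = (2*Z)*Z = 2*Z²)
(√(-6 + J) - 30)*K(8) = (√(-6 - 1/19) - 30)*(2*8²) = (√(-115/19) - 30)*(2*64) = (I*√2185/19 - 30)*128 = (-30 + I*√2185/19)*128 = -3840 + 128*I*√2185/19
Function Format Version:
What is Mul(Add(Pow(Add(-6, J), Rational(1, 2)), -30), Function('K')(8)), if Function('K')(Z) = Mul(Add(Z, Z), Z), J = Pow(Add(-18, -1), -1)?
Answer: Add(-3840, Mul(Rational(128, 19), I, Pow(2185, Rational(1, 2)))) ≈ Add(-3840.0, Mul(314.91, I))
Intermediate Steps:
J = Rational(-1, 19) (J = Pow(-19, -1) = Rational(-1, 19) ≈ -0.052632)
Function('K')(Z) = Mul(2, Pow(Z, 2)) (Function('K')(Z) = Mul(Mul(2, Z), Z) = Mul(2, Pow(Z, 2)))
Mul(Add(Pow(Add(-6, J), Rational(1, 2)), -30), Function('K')(8)) = Mul(Add(Pow(Add(-6, Rational(-1, 19)), Rational(1, 2)), -30), Mul(2, Pow(8, 2))) = Mul(Add(Pow(Rational(-115, 19), Rational(1, 2)), -30), Mul(2, 64)) = Mul(Add(Mul(Rational(1, 19), I, Pow(2185, Rational(1, 2))), -30), 128) = Mul(Add(-30, Mul(Rational(1, 19), I, Pow(2185, Rational(1, 2)))), 128) = Add(-3840, Mul(Rational(128, 19), I, Pow(2185, Rational(1, 2))))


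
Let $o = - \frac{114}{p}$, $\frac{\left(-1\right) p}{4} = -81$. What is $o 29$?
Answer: $- \frac{551}{54} \approx -10.204$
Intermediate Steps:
$p = 324$ ($p = \left(-4\right) \left(-81\right) = 324$)
$o = - \frac{19}{54}$ ($o = - \frac{114}{324} = \left(-114\right) \frac{1}{324} = - \frac{19}{54} \approx -0.35185$)
$o 29 = \left(- \frac{19}{54}\right) 29 = - \frac{551}{54}$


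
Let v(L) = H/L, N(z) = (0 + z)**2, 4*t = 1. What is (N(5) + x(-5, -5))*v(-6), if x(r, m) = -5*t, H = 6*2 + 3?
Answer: -475/8 ≈ -59.375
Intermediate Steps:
t = 1/4 (t = (1/4)*1 = 1/4 ≈ 0.25000)
N(z) = z**2
H = 15 (H = 12 + 3 = 15)
v(L) = 15/L
x(r, m) = -5/4 (x(r, m) = -5*1/4 = -5/4)
(N(5) + x(-5, -5))*v(-6) = (5**2 - 5/4)*(15/(-6)) = (25 - 5/4)*(15*(-1/6)) = (95/4)*(-5/2) = -475/8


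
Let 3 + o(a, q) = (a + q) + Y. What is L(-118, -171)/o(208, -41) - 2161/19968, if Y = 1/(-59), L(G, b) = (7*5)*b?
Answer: -157153511/4293120 ≈ -36.606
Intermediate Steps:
L(G, b) = 35*b
Y = -1/59 ≈ -0.016949
o(a, q) = -178/59 + a + q (o(a, q) = -3 + ((a + q) - 1/59) = -3 + (-1/59 + a + q) = -178/59 + a + q)
L(-118, -171)/o(208, -41) - 2161/19968 = (35*(-171))/(-178/59 + 208 - 41) - 2161/19968 = -5985/9675/59 - 2161*1/19968 = -5985*59/9675 - 2161/19968 = -7847/215 - 2161/19968 = -157153511/4293120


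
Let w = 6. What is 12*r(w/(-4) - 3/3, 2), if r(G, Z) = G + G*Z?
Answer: -90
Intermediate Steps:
12*r(w/(-4) - 3/3, 2) = 12*((6/(-4) - 3/3)*(1 + 2)) = 12*((6*(-¼) - 3*⅓)*3) = 12*((-3/2 - 1)*3) = 12*(-5/2*3) = 12*(-15/2) = -90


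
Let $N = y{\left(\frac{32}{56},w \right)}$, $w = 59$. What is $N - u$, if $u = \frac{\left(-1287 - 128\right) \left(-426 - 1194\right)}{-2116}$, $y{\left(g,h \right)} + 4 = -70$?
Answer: $\frac{533929}{529} \approx 1009.3$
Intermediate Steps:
$y{\left(g,h \right)} = -74$ ($y{\left(g,h \right)} = -4 - 70 = -74$)
$u = - \frac{573075}{529}$ ($u = \left(-1415\right) \left(-1620\right) \left(- \frac{1}{2116}\right) = 2292300 \left(- \frac{1}{2116}\right) = - \frac{573075}{529} \approx -1083.3$)
$N = -74$
$N - u = -74 - - \frac{573075}{529} = -74 + \frac{573075}{529} = \frac{533929}{529}$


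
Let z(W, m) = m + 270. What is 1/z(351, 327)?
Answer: 1/597 ≈ 0.0016750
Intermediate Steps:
z(W, m) = 270 + m
1/z(351, 327) = 1/(270 + 327) = 1/597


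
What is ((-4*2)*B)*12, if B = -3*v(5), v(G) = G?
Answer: 1440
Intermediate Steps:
B = -15 (B = -3*5 = -15)
((-4*2)*B)*12 = (-4*2*(-15))*12 = -8*(-15)*12 = 120*12 = 1440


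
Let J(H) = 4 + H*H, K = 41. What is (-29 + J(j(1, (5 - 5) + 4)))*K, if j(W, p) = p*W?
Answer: -369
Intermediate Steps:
j(W, p) = W*p
J(H) = 4 + H²
(-29 + J(j(1, (5 - 5) + 4)))*K = (-29 + (4 + (1*((5 - 5) + 4))²))*41 = (-29 + (4 + (1*(0 + 4))²))*41 = (-29 + (4 + (1*4)²))*41 = (-29 + (4 + 4²))*41 = (-29 + (4 + 16))*41 = (-29 + 20)*41 = -9*41 = -369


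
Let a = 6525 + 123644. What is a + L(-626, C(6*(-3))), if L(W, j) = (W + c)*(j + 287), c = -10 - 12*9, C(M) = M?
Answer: -69967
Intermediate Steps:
c = -118 (c = -10 - 108 = -118)
L(W, j) = (-118 + W)*(287 + j) (L(W, j) = (W - 118)*(j + 287) = (-118 + W)*(287 + j))
a = 130169
a + L(-626, C(6*(-3))) = 130169 + (-33866 - 708*(-3) + 287*(-626) - 3756*(-3)) = 130169 + (-33866 - 118*(-18) - 179662 - 626*(-18)) = 130169 + (-33866 + 2124 - 179662 + 11268) = 130169 - 200136 = -69967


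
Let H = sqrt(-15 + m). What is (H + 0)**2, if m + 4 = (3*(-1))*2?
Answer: -25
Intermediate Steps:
m = -10 (m = -4 + (3*(-1))*2 = -4 - 3*2 = -4 - 6 = -10)
H = 5*I (H = sqrt(-15 - 10) = sqrt(-25) = 5*I ≈ 5.0*I)
(H + 0)**2 = (5*I + 0)**2 = (5*I)**2 = -25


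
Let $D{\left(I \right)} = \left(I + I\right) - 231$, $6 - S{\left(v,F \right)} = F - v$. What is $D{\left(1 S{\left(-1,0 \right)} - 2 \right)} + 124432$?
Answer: $124207$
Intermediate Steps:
$S{\left(v,F \right)} = 6 + v - F$ ($S{\left(v,F \right)} = 6 - \left(F - v\right) = 6 + v - F$)
$D{\left(I \right)} = -231 + 2 I$ ($D{\left(I \right)} = 2 I - 231 = -231 + 2 I$)
$D{\left(1 S{\left(-1,0 \right)} - 2 \right)} + 124432 = \left(-231 + 2 \left(1 \left(6 - 1 - 0\right) - 2\right)\right) + 124432 = \left(-231 + 2 \left(1 \left(6 - 1 + 0\right) - 2\right)\right) + 124432 = \left(-231 + 2 \left(1 \cdot 5 - 2\right)\right) + 124432 = \left(-231 + 2 \left(5 - 2\right)\right) + 124432 = \left(-231 + 2 \cdot 3\right) + 124432 = \left(-231 + 6\right) + 124432 = -225 + 124432 = 124207$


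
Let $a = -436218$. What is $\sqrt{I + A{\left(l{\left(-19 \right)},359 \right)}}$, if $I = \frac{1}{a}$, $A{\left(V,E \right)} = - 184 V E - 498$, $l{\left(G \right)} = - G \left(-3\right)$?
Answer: $\frac{\sqrt{716369102807505438}}{436218} \approx 1940.3$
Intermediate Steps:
$l{\left(G \right)} = 3 G$
$A{\left(V,E \right)} = -498 - 184 E V$ ($A{\left(V,E \right)} = - 184 E V - 498 = -498 - 184 E V$)
$I = - \frac{1}{436218}$ ($I = \frac{1}{-436218} = - \frac{1}{436218} \approx -2.2924 \cdot 10^{-6}$)
$\sqrt{I + A{\left(l{\left(-19 \right)},359 \right)}} = \sqrt{- \frac{1}{436218} - \left(498 + 66056 \cdot 3 \left(-19\right)\right)} = \sqrt{- \frac{1}{436218} - \left(498 + 66056 \left(-57\right)\right)} = \sqrt{- \frac{1}{436218} + \left(-498 + 3765192\right)} = \sqrt{- \frac{1}{436218} + 3764694} = \sqrt{\frac{1642227287291}{436218}} = \frac{\sqrt{716369102807505438}}{436218}$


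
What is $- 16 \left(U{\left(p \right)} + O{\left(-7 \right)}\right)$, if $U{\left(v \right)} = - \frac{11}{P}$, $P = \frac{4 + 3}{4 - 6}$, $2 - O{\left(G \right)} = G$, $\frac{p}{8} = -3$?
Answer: $- \frac{1360}{7} \approx -194.29$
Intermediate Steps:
$p = -24$ ($p = 8 \left(-3\right) = -24$)
$O{\left(G \right)} = 2 - G$
$P = - \frac{7}{2}$ ($P = \frac{7}{-2} = 7 \left(- \frac{1}{2}\right) = - \frac{7}{2} \approx -3.5$)
$U{\left(v \right)} = \frac{22}{7}$ ($U{\left(v \right)} = - \frac{11}{- \frac{7}{2}} = \left(-11\right) \left(- \frac{2}{7}\right) = \frac{22}{7}$)
$- 16 \left(U{\left(p \right)} + O{\left(-7 \right)}\right) = - 16 \left(\frac{22}{7} + \left(2 - -7\right)\right) = - 16 \left(\frac{22}{7} + \left(2 + 7\right)\right) = - 16 \left(\frac{22}{7} + 9\right) = \left(-16\right) \frac{85}{7} = - \frac{1360}{7}$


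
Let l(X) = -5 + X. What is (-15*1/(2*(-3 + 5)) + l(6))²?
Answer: 121/16 ≈ 7.5625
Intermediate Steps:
(-15*1/(2*(-3 + 5)) + l(6))² = (-15*1/(2*(-3 + 5)) + (-5 + 6))² = (-15/(2*2) + 1)² = (-15/4 + 1)² = (-11/4)² = 121/16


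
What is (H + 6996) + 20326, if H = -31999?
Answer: -4677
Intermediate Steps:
(H + 6996) + 20326 = (-31999 + 6996) + 20326 = -25003 + 20326 = -4677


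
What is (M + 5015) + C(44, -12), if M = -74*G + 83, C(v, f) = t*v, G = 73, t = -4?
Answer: -480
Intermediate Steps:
C(v, f) = -4*v
M = -5319 (M = -74*73 + 83 = -5402 + 83 = -5319)
(M + 5015) + C(44, -12) = (-5319 + 5015) - 4*44 = -304 - 176 = -480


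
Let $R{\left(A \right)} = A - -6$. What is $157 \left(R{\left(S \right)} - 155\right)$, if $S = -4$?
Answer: $-24021$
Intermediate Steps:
$R{\left(A \right)} = 6 + A$ ($R{\left(A \right)} = A + 6 = 6 + A$)
$157 \left(R{\left(S \right)} - 155\right) = 157 \left(\left(6 - 4\right) - 155\right) = 157 \left(2 - 155\right) = 157 \left(-153\right) = -24021$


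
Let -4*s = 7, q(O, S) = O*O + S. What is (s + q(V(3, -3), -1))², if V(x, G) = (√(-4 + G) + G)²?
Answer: 941497/16 + 12036*I*√7 ≈ 58844.0 + 31844.0*I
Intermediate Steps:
V(x, G) = (G + √(-4 + G))²
q(O, S) = S + O² (q(O, S) = O² + S = S + O²)
s = -7/4 (s = -¼*7 = -7/4 ≈ -1.7500)
(s + q(V(3, -3), -1))² = (-7/4 + (-1 + ((-3 + √(-4 - 3))²)²))² = (-7/4 + (-1 + ((-3 + √(-7))²)²))² = (-7/4 + (-1 + ((-3 + I*√7)²)²))² = (-7/4 + (-1 + (-3 + I*√7)⁴))² = (-11/4 + (-3 + I*√7)⁴)²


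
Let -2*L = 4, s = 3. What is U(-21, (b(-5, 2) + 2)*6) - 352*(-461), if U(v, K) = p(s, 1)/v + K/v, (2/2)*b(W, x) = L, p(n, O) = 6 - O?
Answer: 3407707/21 ≈ 1.6227e+5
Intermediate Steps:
L = -2 (L = -1/2*4 = -2)
b(W, x) = -2
U(v, K) = 5/v + K/v (U(v, K) = (6 - 1*1)/v + K/v = (6 - 1)/v + K/v = 5/v + K/v)
U(-21, (b(-5, 2) + 2)*6) - 352*(-461) = (5 + (-2 + 2)*6)/(-21) - 352*(-461) = -(5 + 0*6)/21 + 162272 = -(5 + 0)/21 + 162272 = -1/21*5 + 162272 = -5/21 + 162272 = 3407707/21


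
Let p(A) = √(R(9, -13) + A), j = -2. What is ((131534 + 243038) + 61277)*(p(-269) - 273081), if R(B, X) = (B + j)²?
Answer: -119022080769 + 871698*I*√55 ≈ -1.1902e+11 + 6.4647e+6*I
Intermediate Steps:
R(B, X) = (-2 + B)² (R(B, X) = (B - 2)² = (-2 + B)²)
p(A) = √(49 + A) (p(A) = √((-2 + 9)² + A) = √(7² + A) = √(49 + A))
((131534 + 243038) + 61277)*(p(-269) - 273081) = ((131534 + 243038) + 61277)*(√(49 - 269) - 273081) = (374572 + 61277)*(√(-220) - 273081) = 435849*(2*I*√55 - 273081) = 435849*(-273081 + 2*I*√55) = -119022080769 + 871698*I*√55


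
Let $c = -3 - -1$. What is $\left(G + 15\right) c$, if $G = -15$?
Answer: $0$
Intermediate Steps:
$c = -2$ ($c = -3 + 1 = -2$)
$\left(G + 15\right) c = \left(-15 + 15\right) \left(-2\right) = 0 \left(-2\right) = 0$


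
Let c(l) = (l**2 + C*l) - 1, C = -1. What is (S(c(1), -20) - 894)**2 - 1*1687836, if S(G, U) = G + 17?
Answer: -916952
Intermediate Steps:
c(l) = -1 + l**2 - l (c(l) = (l**2 - l) - 1 = -1 + l**2 - l)
S(G, U) = 17 + G
(S(c(1), -20) - 894)**2 - 1*1687836 = ((17 + (-1 + 1**2 - 1*1)) - 894)**2 - 1*1687836 = ((17 + (-1 + 1 - 1)) - 894)**2 - 1687836 = ((17 - 1) - 894)**2 - 1687836 = (16 - 894)**2 - 1687836 = (-878)**2 - 1687836 = 770884 - 1687836 = -916952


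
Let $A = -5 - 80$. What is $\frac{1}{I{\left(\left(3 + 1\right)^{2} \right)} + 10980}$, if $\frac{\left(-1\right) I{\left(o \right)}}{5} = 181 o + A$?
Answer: $- \frac{1}{3075} \approx -0.0003252$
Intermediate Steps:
$A = -85$ ($A = -5 - 80 = -85$)
$I{\left(o \right)} = 425 - 905 o$ ($I{\left(o \right)} = - 5 \left(181 o - 85\right) = - 5 \left(-85 + 181 o\right) = 425 - 905 o$)
$\frac{1}{I{\left(\left(3 + 1\right)^{2} \right)} + 10980} = \frac{1}{\left(425 - 905 \left(3 + 1\right)^{2}\right) + 10980} = \frac{1}{\left(425 - 905 \cdot 4^{2}\right) + 10980} = \frac{1}{\left(425 - 14480\right) + 10980} = \frac{1}{-14055 + 10980} = \frac{1}{-3075} = - \frac{1}{3075}$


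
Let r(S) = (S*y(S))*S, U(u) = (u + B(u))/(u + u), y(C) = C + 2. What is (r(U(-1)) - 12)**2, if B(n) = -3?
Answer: 16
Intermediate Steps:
y(C) = 2 + C
U(u) = (-3 + u)/(2*u) (U(u) = (u - 3)/(u + u) = (-3 + u)/((2*u)) = (-3 + u)*(1/(2*u)) = (-3 + u)/(2*u))
r(S) = S**2*(2 + S) (r(S) = (S*(2 + S))*S = S**2*(2 + S))
(r(U(-1)) - 12)**2 = (((1/2)*(-3 - 1)/(-1))**2*(2 + (1/2)*(-3 - 1)/(-1)) - 12)**2 = (((1/2)*(-1)*(-4))**2*(2 + (1/2)*(-1)*(-4)) - 12)**2 = (2**2*(2 + 2) - 12)**2 = (4*4 - 12)**2 = (16 - 12)**2 = 4**2 = 16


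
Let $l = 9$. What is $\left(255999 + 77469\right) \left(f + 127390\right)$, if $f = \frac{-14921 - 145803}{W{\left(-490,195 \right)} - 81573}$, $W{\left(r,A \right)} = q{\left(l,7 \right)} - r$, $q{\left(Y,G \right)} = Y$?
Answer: $\frac{1722058361290656}{40537} \approx 4.2481 \cdot 10^{10}$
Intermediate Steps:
$W{\left(r,A \right)} = 9 - r$
$f = \frac{80362}{40537}$ ($f = \frac{-14921 - 145803}{\left(9 - -490\right) - 81573} = - \frac{160724}{\left(9 + 490\right) - 81573} = - \frac{160724}{499 - 81573} = - \frac{160724}{-81074} = \left(-160724\right) \left(- \frac{1}{81074}\right) = \frac{80362}{40537} \approx 1.9824$)
$\left(255999 + 77469\right) \left(f + 127390\right) = \left(255999 + 77469\right) \left(\frac{80362}{40537} + 127390\right) = 333468 \cdot \frac{5164088792}{40537} = \frac{1722058361290656}{40537}$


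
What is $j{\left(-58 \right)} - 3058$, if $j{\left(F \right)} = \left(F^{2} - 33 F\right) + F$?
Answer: $2162$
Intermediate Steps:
$j{\left(F \right)} = F^{2} - 32 F$
$j{\left(-58 \right)} - 3058 = - 58 \left(-32 - 58\right) - 3058 = \left(-58\right) \left(-90\right) - 3058 = 5220 - 3058 = 2162$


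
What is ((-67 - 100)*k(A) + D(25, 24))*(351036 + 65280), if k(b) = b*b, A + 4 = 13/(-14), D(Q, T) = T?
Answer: -82262272257/49 ≈ -1.6788e+9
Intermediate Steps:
A = -69/14 (A = -4 + 13/(-14) = -4 + 13*(-1/14) = -4 - 13/14 = -69/14 ≈ -4.9286)
k(b) = b**2
((-67 - 100)*k(A) + D(25, 24))*(351036 + 65280) = ((-67 - 100)*(-69/14)**2 + 24)*(351036 + 65280) = (-167*4761/196 + 24)*416316 = (-795087/196 + 24)*416316 = -790383/196*416316 = -82262272257/49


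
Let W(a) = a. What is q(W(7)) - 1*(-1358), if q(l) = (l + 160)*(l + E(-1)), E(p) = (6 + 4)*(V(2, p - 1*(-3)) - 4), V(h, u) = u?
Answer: -813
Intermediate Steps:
E(p) = -10 + 10*p (E(p) = (6 + 4)*((p - 1*(-3)) - 4) = 10*((p + 3) - 4) = 10*((3 + p) - 4) = 10*(-1 + p) = -10 + 10*p)
q(l) = (-20 + l)*(160 + l) (q(l) = (l + 160)*(l + (-10 + 10*(-1))) = (160 + l)*(l + (-10 - 10)) = (160 + l)*(l - 20) = (160 + l)*(-20 + l) = (-20 + l)*(160 + l))
q(W(7)) - 1*(-1358) = (-3200 + 7² + 140*7) - 1*(-1358) = (-3200 + 49 + 980) + 1358 = -2171 + 1358 = -813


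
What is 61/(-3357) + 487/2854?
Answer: 1460765/9580878 ≈ 0.15247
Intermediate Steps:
61/(-3357) + 487/2854 = 61*(-1/3357) + 487*(1/2854) = -61/3357 + 487/2854 = 1460765/9580878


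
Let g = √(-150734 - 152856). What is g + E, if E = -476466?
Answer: -476466 + I*√303590 ≈ -4.7647e+5 + 550.99*I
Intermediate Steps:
g = I*√303590 (g = √(-303590) = I*√303590 ≈ 550.99*I)
g + E = I*√303590 - 476466 = -476466 + I*√303590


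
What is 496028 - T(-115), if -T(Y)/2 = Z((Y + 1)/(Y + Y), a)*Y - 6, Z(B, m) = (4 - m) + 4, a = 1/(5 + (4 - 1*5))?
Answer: 988467/2 ≈ 4.9423e+5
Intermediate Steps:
a = 1/4 (a = 1/(5 + (4 - 5)) = 1/(5 - 1) = 1/4 ≈ 0.25000)
Z(B, m) = 8 - m
T(Y) = 12 - 31*Y/2 (T(Y) = -2*((8 - 1*1/4)*Y - 6) = -2*((8 - 1/4)*Y - 6) = -2*(31*Y/4 - 6) = -2*(-6 + 31*Y/4) = 12 - 31*Y/2)
496028 - T(-115) = 496028 - (12 - 31/2*(-115)) = 496028 - (12 + 3565/2) = 496028 - 1*3589/2 = 496028 - 3589/2 = 988467/2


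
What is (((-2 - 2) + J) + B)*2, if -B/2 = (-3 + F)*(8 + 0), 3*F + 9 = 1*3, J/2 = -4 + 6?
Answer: 160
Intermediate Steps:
J = 4 (J = 2*(-4 + 6) = 2*2 = 4)
F = -2 (F = -3 + (1*3)/3 = -3 + (1/3)*3 = -3 + 1 = -2)
B = 80 (B = -2*(-3 - 2)*(8 + 0) = -(-10)*8 = -2*(-40) = 80)
(((-2 - 2) + J) + B)*2 = (((-2 - 2) + 4) + 80)*2 = ((-4 + 4) + 80)*2 = (0 + 80)*2 = 80*2 = 160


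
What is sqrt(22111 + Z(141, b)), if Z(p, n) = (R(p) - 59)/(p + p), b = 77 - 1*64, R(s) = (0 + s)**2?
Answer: sqrt(440986242)/141 ≈ 148.93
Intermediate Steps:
R(s) = s**2
b = 13 (b = 77 - 64 = 13)
Z(p, n) = (-59 + p**2)/(2*p) (Z(p, n) = (p**2 - 59)/(p + p) = (-59 + p**2)/((2*p)) = (-59 + p**2)*(1/(2*p)) = (-59 + p**2)/(2*p))
sqrt(22111 + Z(141, b)) = sqrt(22111 + (1/2)*(-59 + 141**2)/141) = sqrt(22111 + (1/2)*(1/141)*(-59 + 19881)) = sqrt(22111 + (1/2)*(1/141)*19822) = sqrt(22111 + 9911/141) = sqrt(3127562/141) = sqrt(440986242)/141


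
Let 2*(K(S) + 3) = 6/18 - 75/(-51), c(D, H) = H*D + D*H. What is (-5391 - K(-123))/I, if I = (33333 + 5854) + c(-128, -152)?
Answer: -39262/569007 ≈ -0.069001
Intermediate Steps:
c(D, H) = 2*D*H (c(D, H) = D*H + D*H = 2*D*H)
I = 78099 (I = (33333 + 5854) + 2*(-128)*(-152) = 39187 + 38912 = 78099)
K(S) = -107/51 (K(S) = -3 + (6/18 - 75/(-51))/2 = -3 + (6*(1/18) - 75*(-1/51))/2 = -3 + (⅓ + 25/17)/2 = -3 + (½)*(92/51) = -3 + 46/51 = -107/51)
(-5391 - K(-123))/I = (-5391 - 1*(-107/51))/78099 = (-5391 + 107/51)*(1/78099) = -274834/51*1/78099 = -39262/569007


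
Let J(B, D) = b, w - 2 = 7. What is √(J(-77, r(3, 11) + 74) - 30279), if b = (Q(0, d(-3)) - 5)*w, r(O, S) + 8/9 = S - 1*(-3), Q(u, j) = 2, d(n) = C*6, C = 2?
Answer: I*√30306 ≈ 174.09*I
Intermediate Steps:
d(n) = 12 (d(n) = 2*6 = 12)
w = 9 (w = 2 + 7 = 9)
r(O, S) = 19/9 + S (r(O, S) = -8/9 + (S - 1*(-3)) = -8/9 + (S + 3) = -8/9 + (3 + S) = 19/9 + S)
b = -27 (b = (2 - 5)*9 = -3*9 = -27)
J(B, D) = -27
√(J(-77, r(3, 11) + 74) - 30279) = √(-27 - 30279) = √(-30306) = I*√30306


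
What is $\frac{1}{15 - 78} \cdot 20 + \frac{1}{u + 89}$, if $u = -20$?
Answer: $- \frac{439}{1449} \approx -0.30297$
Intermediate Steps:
$\frac{1}{15 - 78} \cdot 20 + \frac{1}{u + 89} = \frac{1}{15 - 78} \cdot 20 + \frac{1}{-20 + 89} = \frac{1}{-63} \cdot 20 + \frac{1}{69} = \left(- \frac{1}{63}\right) 20 + \frac{1}{69} = - \frac{20}{63} + \frac{1}{69} = - \frac{439}{1449}$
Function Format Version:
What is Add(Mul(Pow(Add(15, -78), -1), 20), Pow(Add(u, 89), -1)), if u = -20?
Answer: Rational(-439, 1449) ≈ -0.30297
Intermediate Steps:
Add(Mul(Pow(Add(15, -78), -1), 20), Pow(Add(u, 89), -1)) = Add(Mul(Pow(Add(15, -78), -1), 20), Pow(Add(-20, 89), -1)) = Add(Mul(Pow(-63, -1), 20), Pow(69, -1)) = Add(Mul(Rational(-1, 63), 20), Rational(1, 69)) = Add(Rational(-20, 63), Rational(1, 69)) = Rational(-439, 1449)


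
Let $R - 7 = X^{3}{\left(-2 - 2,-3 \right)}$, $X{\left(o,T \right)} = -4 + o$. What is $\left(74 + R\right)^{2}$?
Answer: $185761$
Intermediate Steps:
$R = -505$ ($R = 7 + \left(-4 - 4\right)^{3} = 7 + \left(-8\right)^{3} = 7 - 512 = -505$)
$\left(74 + R\right)^{2} = \left(74 - 505\right)^{2} = \left(-431\right)^{2} = 185761$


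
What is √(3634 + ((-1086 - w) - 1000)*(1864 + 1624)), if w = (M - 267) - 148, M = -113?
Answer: 7*I*√110830 ≈ 2330.4*I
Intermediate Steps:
w = -528 (w = (-113 - 267) - 148 = -380 - 148 = -528)
√(3634 + ((-1086 - w) - 1000)*(1864 + 1624)) = √(3634 + ((-1086 - 1*(-528)) - 1000)*(1864 + 1624)) = √(3634 + ((-1086 + 528) - 1000)*3488) = √(3634 + (-558 - 1000)*3488) = √(3634 - 1558*3488) = √(3634 - 5434304) = √(-5430670) = 7*I*√110830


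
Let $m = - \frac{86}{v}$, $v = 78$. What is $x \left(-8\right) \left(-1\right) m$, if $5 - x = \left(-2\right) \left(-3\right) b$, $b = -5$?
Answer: $- \frac{12040}{39} \approx -308.72$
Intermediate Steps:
$x = 35$ ($x = 5 - \left(-2\right) \left(-3\right) \left(-5\right) = 5 - 6 \left(-5\right) = 5 - -30 = 5 + 30 = 35$)
$m = - \frac{43}{39}$ ($m = - \frac{86}{78} = \left(-86\right) \frac{1}{78} = - \frac{43}{39} \approx -1.1026$)
$x \left(-8\right) \left(-1\right) m = 35 \left(-8\right) \left(-1\right) \left(- \frac{43}{39}\right) = \left(-280\right) \left(-1\right) \left(- \frac{43}{39}\right) = 280 \left(- \frac{43}{39}\right) = - \frac{12040}{39}$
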